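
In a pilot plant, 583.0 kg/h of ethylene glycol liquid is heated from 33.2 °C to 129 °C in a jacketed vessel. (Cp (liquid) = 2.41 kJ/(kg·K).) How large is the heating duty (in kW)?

Q = ṁ·Cp·ΔT = 583.0 × 2.41 × (129 − 33.2) = 134600 kJ/h
Converting: 134600 / 3600 s = 37.389 kW

Q = 37.4 kW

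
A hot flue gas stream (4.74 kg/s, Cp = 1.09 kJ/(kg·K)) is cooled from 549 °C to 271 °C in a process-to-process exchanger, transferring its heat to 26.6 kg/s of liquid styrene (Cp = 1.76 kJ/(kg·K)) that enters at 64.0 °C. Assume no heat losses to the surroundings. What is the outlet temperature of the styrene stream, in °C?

T_c,out = 94.7 °C

Heat released by hot stream: Q = 4.74 × 1.09 × (549 − 271) = 1436.3 kJ/s
Energy balance on cold side (adiabatic exchanger): Q = ṁ_c·Cp_c·(T_c,out − T_c,in)
T_c,out = 64.0 + 1436.3/(26.6 × 1.76) = 94.68 °C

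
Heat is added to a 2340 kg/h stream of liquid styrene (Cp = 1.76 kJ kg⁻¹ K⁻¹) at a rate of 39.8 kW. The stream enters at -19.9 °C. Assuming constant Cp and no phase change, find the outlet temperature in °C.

Q = 39.8 kW = 143280 kJ/h
ΔT = Q/(ṁ·Cp) = 143280/(2340×1.76) = 34.79 K
T_out = -19.9 + 34.79 = 14.89 °C

T_out = 14.9 °C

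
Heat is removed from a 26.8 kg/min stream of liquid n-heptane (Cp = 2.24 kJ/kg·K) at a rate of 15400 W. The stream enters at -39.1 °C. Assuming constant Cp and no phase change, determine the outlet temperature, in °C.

Q = 15400 W = 924 kJ/min
ΔT = Q/(ṁ·Cp) = 924/(26.8×2.24) = 15.392 K
T_out = -39.1 − 15.392 = -54.492 °C

T_out = -54.5 °C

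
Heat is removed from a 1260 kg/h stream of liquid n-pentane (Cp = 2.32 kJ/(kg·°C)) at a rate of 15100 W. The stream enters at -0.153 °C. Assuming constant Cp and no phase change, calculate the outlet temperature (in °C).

T_out = -18.7 °C

Q = 15100 W = 54360 kJ/h
ΔT = Q/(ṁ·Cp) = 54360/(1260×2.32) = 18.596 K
T_out = -0.153 − 18.596 = -18.749 °C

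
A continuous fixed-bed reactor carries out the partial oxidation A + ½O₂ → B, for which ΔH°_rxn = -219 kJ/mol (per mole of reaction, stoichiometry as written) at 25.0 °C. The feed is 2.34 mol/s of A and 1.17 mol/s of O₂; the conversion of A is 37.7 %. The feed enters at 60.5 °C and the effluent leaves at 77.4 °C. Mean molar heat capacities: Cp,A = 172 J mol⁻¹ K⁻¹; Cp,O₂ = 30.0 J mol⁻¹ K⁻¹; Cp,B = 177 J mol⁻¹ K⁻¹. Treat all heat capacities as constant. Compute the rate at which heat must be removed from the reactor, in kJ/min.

Extent of reaction ξ = 0.377 × 2.34 = 0.88218 mol/s
Reaction term: ξ·ΔH°_rxn = 0.88218 × -219 = -193.2 kJ/s
Sensible, feed 60.5→25 °C: -15.534 kJ/s
Outlet flows (mol/s): A 1.4578, O₂ 0.72891, B 0.88218
Sensible, products 25→77.4 °C: 22.467 kJ/s
Q = ΔH = -186.26 kJ/s = -186.26 kW
Heat removed = 11176 kJ/min

Q_out = 11200 kJ/min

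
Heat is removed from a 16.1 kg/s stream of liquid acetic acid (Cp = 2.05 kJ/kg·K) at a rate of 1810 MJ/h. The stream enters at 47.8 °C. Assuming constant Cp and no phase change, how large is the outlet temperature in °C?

T_out = 32.6 °C

Q = 1810 MJ/h = 502.78 kJ/s
ΔT = Q/(ṁ·Cp) = 502.78/(16.1×2.05) = 15.233 K
T_out = 47.8 − 15.233 = 32.567 °C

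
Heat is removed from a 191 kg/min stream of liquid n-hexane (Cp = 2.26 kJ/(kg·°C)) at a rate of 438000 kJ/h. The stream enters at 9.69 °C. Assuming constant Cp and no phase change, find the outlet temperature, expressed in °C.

T_out = -7.22 °C

Q = 438000 kJ/h = 7300 kJ/min
ΔT = Q/(ṁ·Cp) = 7300/(191×2.26) = 16.911 K
T_out = 9.69 − 16.911 = -7.2215 °C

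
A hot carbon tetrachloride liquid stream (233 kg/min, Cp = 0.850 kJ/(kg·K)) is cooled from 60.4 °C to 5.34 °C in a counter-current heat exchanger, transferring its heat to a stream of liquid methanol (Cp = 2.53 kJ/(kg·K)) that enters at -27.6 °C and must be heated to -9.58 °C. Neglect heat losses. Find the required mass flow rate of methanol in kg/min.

Heat released by hot stream: Q = 233 × 0.850 × (60.4 − 5.34) = 10905 kJ/min
Energy balance on cold side (adiabatic exchanger): Q = ṁ_c·Cp_c·(T_c,out − T_c,in)
ṁ_c = 10905 / [2.53 × (-9.58 − -27.6)] = 239.19 kg/min

ṁ_c = 239 kg/min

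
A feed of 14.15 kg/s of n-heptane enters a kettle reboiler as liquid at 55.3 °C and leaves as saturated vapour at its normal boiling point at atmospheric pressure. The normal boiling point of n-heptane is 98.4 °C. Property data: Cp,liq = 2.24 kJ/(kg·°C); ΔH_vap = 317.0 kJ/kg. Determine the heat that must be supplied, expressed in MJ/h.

liquid 55.3→98.4 °C: 96.544 kJ/kg
vaporisation at 98.4 °C: 317 kJ/kg
Δh = 96.544 + 317 = 413.54 kJ/kg
Q = ṁ·Δh = 14.15 kg/s × 413.54 kJ/kg = 5851.6 kJ/s
|Q| = 5851.6 kW = 21066 MJ/h

Q = 21100 MJ/h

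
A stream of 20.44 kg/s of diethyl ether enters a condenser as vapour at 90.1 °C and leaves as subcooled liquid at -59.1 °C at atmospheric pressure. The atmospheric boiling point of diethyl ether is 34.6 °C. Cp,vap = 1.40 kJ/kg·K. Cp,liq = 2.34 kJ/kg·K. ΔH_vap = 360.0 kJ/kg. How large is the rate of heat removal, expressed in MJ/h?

vapour 90.1→34.6 °C: -77.7 kJ/kg
condensation at 34.6 °C: -360 kJ/kg
liquid 34.6→-59.1 °C: -219.26 kJ/kg
Δh = -77.7 + -360 + -219.26 = -656.96 kJ/kg
Q = ṁ·Δh = 20.44 kg/s × -656.96 kJ/kg = -13428 kJ/s
|Q| = 13428 kW = 48342 MJ/h

Q_c = 48300 MJ/h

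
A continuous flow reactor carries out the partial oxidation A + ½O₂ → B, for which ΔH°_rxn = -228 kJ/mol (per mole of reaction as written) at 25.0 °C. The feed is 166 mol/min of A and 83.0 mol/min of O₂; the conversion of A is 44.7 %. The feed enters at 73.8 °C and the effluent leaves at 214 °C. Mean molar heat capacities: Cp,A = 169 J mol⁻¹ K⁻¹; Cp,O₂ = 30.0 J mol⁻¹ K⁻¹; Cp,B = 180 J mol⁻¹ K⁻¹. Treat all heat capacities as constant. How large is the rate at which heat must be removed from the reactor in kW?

Q_out = 212 kW

Extent of reaction ξ = 0.447 × 166 = 74.202 mol/min
Reaction term: ξ·ΔH°_rxn = 74.202 × -228 = -16918 kJ/min
Sensible, feed 73.8→25 °C: -1490.5 kJ/min
Outlet flows (mol/min): A 91.798, O₂ 45.899, B 74.202
Sensible, products 25→214 °C: 5716.7 kJ/min
Q = ΔH = -12692 kJ/min = -211.53 kW
Heat removed = 211.53 kW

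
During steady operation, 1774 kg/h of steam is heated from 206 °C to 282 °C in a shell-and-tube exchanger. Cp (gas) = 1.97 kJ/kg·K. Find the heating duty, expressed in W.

Q = ṁ·Cp·ΔT = 1774 × 1.97 × (282 − 206) = 265600 kJ/h
Converting: 265600 / 3600 s = 73.779 kW
Heating duty = 73779 W

Q = 73800 W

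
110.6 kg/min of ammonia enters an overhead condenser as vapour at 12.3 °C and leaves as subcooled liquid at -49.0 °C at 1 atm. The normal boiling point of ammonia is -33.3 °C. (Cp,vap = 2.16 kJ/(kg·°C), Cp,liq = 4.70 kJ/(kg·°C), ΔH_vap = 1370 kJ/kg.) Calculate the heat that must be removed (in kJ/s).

Q_c = 2840 kJ/s

vapour 12.3→-33.3 °C: -98.496 kJ/kg
condensation at -33.3 °C: -1370 kJ/kg
liquid -33.3→-49.0 °C: -73.79 kJ/kg
Δh = -98.496 + -1370 + -73.79 = -1542.3 kJ/kg
Q = ṁ·Δh = 110.6 kg/min × -1542.3 kJ/kg = -170580 kJ/min
|Q| = 2842.9 kW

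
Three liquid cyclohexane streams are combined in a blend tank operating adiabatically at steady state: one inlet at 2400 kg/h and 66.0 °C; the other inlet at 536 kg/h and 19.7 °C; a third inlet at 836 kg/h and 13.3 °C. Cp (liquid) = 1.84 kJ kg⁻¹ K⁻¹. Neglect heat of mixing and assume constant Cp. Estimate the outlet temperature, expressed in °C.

Adiabatic, steady state ⇒ Σ ṁᵢCp,ᵢ(T_out − Tᵢ) = 0
Σ ṁᵢCp,ᵢTᵢ = 2400×1.84×66.0 + 536×1.84×19.7 + 836×1.84×13.3 = 331340
Σ ṁᵢCp,ᵢ = 2400×1.84 + 536×1.84 + 836×1.84 = 6940.5
T_out = 331340 / 6940.5 = 47.741 °C

T_out = 47.7 °C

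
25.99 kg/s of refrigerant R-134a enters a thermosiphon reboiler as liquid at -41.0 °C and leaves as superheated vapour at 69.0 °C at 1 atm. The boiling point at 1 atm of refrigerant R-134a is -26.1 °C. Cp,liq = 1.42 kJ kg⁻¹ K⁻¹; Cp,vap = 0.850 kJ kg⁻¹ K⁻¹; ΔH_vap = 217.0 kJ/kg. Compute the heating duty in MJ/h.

liquid -41.0→-26.1 °C: 21.158 kJ/kg
vaporisation at -26.1 °C: 217 kJ/kg
vapour -26.1→69.0 °C: 80.835 kJ/kg
Δh = 21.158 + 217 + 80.835 = 318.99 kJ/kg
Q = ṁ·Δh = 25.99 kg/s × 318.99 kJ/kg = 8290.6 kJ/s
|Q| = 8290.6 kW = 29846 MJ/h

Q = 29800 MJ/h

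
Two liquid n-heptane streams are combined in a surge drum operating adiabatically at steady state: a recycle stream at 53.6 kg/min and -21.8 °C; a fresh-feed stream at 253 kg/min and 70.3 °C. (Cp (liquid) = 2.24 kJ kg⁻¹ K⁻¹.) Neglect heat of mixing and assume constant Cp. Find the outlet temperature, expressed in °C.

T_out = 54.2 °C

No heat crosses the boundary, so H_out = H_in.
Σ ṁᵢCp,ᵢTᵢ = 53.6×2.24×-21.8 + 253×2.24×70.3 = 37223
Σ ṁᵢCp,ᵢ = 53.6×2.24 + 253×2.24 = 686.78
T_out = 37223 / 686.78 = 54.199 °C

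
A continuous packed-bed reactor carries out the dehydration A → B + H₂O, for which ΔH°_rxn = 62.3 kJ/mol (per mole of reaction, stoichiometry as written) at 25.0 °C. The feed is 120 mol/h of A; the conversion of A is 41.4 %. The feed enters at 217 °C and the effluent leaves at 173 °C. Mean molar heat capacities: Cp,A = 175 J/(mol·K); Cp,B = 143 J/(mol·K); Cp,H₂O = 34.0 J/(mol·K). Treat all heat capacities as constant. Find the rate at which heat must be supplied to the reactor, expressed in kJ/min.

Extent of reaction ξ = 0.414 × 120 = 49.68 mol/h
Reaction term: ξ·ΔH°_rxn = 49.68 × 62.3 = 3095.1 kJ/h
Sensible, feed 217→25 °C: -4032 kJ/h
Outlet flows (mol/h): A 70.32, B 49.68, H₂O 49.68
Sensible, products 25→173 °C: 3122.7 kJ/h
Q = ΔH = 2185.8 kJ/h = 0.60716 kW
Heat supplied = 36.429 kJ/min

Q_in = 36.4 kJ/min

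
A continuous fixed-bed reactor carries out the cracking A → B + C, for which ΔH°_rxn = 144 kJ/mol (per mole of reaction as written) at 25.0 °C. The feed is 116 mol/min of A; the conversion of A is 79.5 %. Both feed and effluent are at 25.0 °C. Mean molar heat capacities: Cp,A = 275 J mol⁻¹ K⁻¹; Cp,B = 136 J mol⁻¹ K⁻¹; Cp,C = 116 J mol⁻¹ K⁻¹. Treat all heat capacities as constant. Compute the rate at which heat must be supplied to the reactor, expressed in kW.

Extent of reaction ξ = 0.795 × 116 = 92.22 mol/min
Reaction term: ξ·ΔH°_rxn = 92.22 × 144 = 13280 kJ/min
Q = ΔH = 13280 kJ/min = 221.33 kW
Heat supplied = 221.33 kW

Q_in = 221 kW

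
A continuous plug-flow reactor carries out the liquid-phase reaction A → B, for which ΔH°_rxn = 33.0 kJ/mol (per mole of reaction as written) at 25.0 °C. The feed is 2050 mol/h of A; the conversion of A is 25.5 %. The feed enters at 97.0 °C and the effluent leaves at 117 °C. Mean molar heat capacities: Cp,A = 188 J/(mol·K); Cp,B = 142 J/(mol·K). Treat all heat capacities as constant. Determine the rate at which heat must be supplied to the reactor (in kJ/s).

Extent of reaction ξ = 0.255 × 2050 = 522.75 mol/h
Reaction term: ξ·ΔH°_rxn = 522.75 × 33.0 = 17251 kJ/h
Sensible, feed 97.0→25 °C: -27749 kJ/h
Outlet flows (mol/h): A 1527.2, B 522.75
Sensible, products 25→117 °C: 33245 kJ/h
Q = ΔH = 22746 kJ/h = 6.3185 kW
Heat supplied = 6.3185 kJ/s

Q_in = 6.32 kJ/s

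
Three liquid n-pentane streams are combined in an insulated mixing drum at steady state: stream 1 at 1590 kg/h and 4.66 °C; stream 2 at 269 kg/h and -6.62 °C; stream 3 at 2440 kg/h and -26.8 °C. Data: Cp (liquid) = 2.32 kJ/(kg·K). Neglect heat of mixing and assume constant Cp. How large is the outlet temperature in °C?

Adiabatic, steady state ⇒ Σ ṁᵢCp,ᵢ(T_out − Tᵢ) = 0
Σ ṁᵢCp,ᵢTᵢ = 1590×2.32×4.66 + 269×2.32×-6.62 + 2440×2.32×-26.8 = -138650
Σ ṁᵢCp,ᵢ = 1590×2.32 + 269×2.32 + 2440×2.32 = 9973.7
T_out = -138650 / 9973.7 = -13.902 °C

T_out = -13.9 °C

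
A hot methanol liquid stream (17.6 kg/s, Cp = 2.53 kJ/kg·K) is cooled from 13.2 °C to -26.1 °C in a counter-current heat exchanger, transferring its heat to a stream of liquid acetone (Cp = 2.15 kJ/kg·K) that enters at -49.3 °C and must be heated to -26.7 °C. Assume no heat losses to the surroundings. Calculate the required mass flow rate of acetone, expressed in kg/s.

ṁ_c = 36.0 kg/s

Heat released by hot stream: Q = 17.6 × 2.53 × (13.2 − -26.1) = 1750 kJ/s
Energy balance on cold side (adiabatic exchanger): Q = ṁ_c·Cp_c·(T_c,out − T_c,in)
ṁ_c = 1750 / [2.15 × (-26.7 − -49.3)] = 36.015 kg/s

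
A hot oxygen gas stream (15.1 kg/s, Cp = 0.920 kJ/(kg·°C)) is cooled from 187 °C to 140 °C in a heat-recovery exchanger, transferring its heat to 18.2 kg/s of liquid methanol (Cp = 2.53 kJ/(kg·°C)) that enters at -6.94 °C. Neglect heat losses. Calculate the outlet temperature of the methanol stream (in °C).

T_c,out = 7.24 °C

Heat released by hot stream: Q = 15.1 × 0.920 × (187 − 140) = 652.92 kJ/s
Energy balance on cold side (adiabatic exchanger): Q = ṁ_c·Cp_c·(T_c,out − T_c,in)
T_c,out = -6.94 + 652.92/(18.2 × 2.53) = 7.2398 °C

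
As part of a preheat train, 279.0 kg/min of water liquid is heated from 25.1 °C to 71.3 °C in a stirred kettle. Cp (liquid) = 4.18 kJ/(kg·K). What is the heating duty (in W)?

Q = 898000 W

Q = ṁ·Cp·ΔT = 279.0 × 4.18 × (71.3 − 25.1) = 53879 kJ/min
Converting: 53879 / 60 s = 897.99 kW
Heating duty = 897990 W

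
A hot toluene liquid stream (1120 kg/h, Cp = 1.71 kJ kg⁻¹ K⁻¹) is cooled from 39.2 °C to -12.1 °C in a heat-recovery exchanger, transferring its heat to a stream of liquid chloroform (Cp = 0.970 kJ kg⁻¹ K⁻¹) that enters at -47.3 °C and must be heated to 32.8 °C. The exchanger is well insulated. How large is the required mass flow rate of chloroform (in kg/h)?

ṁ_c = 1260 kg/h

Heat released by hot stream: Q = 1120 × 1.71 × (39.2 − -12.1) = 98250 kJ/h
Energy balance on cold side (adiabatic exchanger): Q = ṁ_c·Cp_c·(T_c,out − T_c,in)
ṁ_c = 98250 / [0.970 × (32.8 − -47.3)] = 1264.5 kg/h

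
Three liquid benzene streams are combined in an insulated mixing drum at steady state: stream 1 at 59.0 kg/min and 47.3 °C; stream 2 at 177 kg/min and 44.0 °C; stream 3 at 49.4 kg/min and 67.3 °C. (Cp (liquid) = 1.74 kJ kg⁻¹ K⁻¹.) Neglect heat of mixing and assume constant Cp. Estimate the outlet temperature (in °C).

T_out = 48.7 °C

No heat crosses the boundary, so H_out = H_in.
Σ ṁᵢCp,ᵢTᵢ = 59.0×1.74×47.3 + 177×1.74×44.0 + 49.4×1.74×67.3 = 24192
Σ ṁᵢCp,ᵢ = 59.0×1.74 + 177×1.74 + 49.4×1.74 = 496.6
T_out = 24192 / 496.6 = 48.715 °C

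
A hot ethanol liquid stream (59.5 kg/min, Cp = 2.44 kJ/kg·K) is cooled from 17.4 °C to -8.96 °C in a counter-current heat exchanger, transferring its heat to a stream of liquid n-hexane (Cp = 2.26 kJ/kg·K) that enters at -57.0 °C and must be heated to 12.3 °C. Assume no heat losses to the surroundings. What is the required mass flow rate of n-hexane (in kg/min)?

ṁ_c = 24.4 kg/min

Heat released by hot stream: Q = 59.5 × 2.44 × (17.4 − -8.96) = 3826.9 kJ/min
Energy balance on cold side (adiabatic exchanger): Q = ṁ_c·Cp_c·(T_c,out − T_c,in)
ṁ_c = 3826.9 / [2.26 × (12.3 − -57.0)] = 24.435 kg/min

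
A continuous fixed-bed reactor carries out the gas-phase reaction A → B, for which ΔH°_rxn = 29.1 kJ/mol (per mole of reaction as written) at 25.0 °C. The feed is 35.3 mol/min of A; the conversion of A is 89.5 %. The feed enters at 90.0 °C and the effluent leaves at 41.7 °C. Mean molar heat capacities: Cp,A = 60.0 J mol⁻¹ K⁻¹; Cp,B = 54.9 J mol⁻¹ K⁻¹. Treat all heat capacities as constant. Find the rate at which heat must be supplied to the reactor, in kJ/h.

Extent of reaction ξ = 0.895 × 35.3 = 31.593 mol/min
Reaction term: ξ·ΔH°_rxn = 31.593 × 29.1 = 919.37 kJ/min
Sensible, feed 90.0→25 °C: -137.67 kJ/min
Outlet flows (mol/min): A 3.7065, B 31.593
Sensible, products 25→41.7 °C: 32.68 kJ/min
Q = ΔH = 814.38 kJ/min = 13.573 kW
Heat supplied = 48863 kJ/h

Q_in = 48900 kJ/h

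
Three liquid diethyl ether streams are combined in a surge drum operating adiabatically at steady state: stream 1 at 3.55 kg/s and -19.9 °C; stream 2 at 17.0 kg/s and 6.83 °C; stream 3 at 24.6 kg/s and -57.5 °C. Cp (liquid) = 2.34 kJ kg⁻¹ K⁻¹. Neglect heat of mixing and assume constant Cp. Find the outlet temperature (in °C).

T_out = -30.3 °C

No heat crosses the boundary, so H_out = H_in.
Σ ṁᵢCp,ᵢTᵢ = 3.55×2.34×-19.9 + 17.0×2.34×6.83 + 24.6×2.34×-57.5 = -3203.5
Σ ṁᵢCp,ᵢ = 3.55×2.34 + 17.0×2.34 + 24.6×2.34 = 105.65
T_out = -3203.5 / 105.65 = -30.322 °C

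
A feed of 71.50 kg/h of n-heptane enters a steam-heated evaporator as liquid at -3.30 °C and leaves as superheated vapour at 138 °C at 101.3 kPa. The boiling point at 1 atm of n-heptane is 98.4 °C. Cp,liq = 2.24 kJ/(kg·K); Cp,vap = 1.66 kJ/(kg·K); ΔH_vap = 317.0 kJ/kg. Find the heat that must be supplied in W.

Q = 12100 W

liquid -3.30→98.4 °C: 227.81 kJ/kg
vaporisation at 98.4 °C: 317 kJ/kg
vapour 98.4→138 °C: 65.736 kJ/kg
Δh = 227.81 + 317 + 65.736 = 610.54 kJ/kg
Q = ṁ·Δh = 71.50 kg/h × 610.54 kJ/kg = 43654 kJ/h
|Q| = 12.126 kW = 12126 W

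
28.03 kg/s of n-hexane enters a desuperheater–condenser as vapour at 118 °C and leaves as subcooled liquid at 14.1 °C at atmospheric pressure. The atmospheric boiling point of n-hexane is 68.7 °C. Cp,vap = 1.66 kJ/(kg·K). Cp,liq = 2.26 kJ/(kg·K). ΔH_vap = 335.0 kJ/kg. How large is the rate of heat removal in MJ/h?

Q_c = 54500 MJ/h

vapour 118→68.7 °C: -81.838 kJ/kg
condensation at 68.7 °C: -335 kJ/kg
liquid 68.7→14.1 °C: -123.4 kJ/kg
Δh = -81.838 + -335 + -123.4 = -540.23 kJ/kg
Q = ṁ·Δh = 28.03 kg/s × -540.23 kJ/kg = -15143 kJ/s
|Q| = 15143 kW = 54514 MJ/h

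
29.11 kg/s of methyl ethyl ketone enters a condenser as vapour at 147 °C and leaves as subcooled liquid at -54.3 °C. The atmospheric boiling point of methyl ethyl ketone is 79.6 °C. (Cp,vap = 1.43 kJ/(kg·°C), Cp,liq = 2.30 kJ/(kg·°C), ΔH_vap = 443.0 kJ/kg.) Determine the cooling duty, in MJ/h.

Q_c = 88800 MJ/h

vapour 147→79.6 °C: -96.382 kJ/kg
condensation at 79.6 °C: -443 kJ/kg
liquid 79.6→-54.3 °C: -307.97 kJ/kg
Δh = -96.382 + -443 + -307.97 = -847.35 kJ/kg
Q = ṁ·Δh = 29.11 kg/s × -847.35 kJ/kg = -24666 kJ/s
|Q| = 24666 kW = 88799 MJ/h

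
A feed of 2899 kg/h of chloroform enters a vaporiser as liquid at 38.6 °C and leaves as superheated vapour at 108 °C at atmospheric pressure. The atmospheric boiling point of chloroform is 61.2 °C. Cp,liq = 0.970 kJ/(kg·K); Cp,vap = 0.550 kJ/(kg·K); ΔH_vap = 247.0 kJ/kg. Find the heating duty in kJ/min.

Q = 14200 kJ/min

liquid 38.6→61.2 °C: 21.922 kJ/kg
vaporisation at 61.2 °C: 247 kJ/kg
vapour 61.2→108 °C: 25.74 kJ/kg
Δh = 21.922 + 247 + 25.74 = 294.66 kJ/kg
Q = ṁ·Δh = 2899 kg/h × 294.66 kJ/kg = 854230 kJ/h
|Q| = 237.28 kW = 14237 kJ/min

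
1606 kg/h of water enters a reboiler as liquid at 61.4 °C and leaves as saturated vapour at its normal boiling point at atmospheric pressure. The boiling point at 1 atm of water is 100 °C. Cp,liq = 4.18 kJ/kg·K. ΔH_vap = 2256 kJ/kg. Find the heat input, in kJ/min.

Q = 64700 kJ/min

liquid 61.4→100 °C: 161.35 kJ/kg
vaporisation at 100 °C: 2256 kJ/kg
Δh = 161.35 + 2256 = 2417.3 kJ/kg
Q = ṁ·Δh = 1606 kg/h × 2417.3 kJ/kg = 3.8823e+06 kJ/h
|Q| = 1078.4 kW = 64704 kJ/min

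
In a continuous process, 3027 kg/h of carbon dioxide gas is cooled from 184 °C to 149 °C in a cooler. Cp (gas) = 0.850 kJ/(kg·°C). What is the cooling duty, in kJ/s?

Q_c = 25.0 kJ/s

Q = ṁ·Cp·ΔT = 3027 × 0.850 × (149 − 184) = -90053 kJ/h
Converting: 90053 / 3600 s = 25.015 kW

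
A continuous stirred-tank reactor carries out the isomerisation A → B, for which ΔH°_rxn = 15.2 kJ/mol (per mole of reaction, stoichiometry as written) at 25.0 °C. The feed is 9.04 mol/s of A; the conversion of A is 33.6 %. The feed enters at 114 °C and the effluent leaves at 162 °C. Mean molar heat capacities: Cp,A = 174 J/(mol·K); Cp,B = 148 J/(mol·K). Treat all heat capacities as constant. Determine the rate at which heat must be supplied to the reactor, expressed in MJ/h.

Extent of reaction ξ = 0.336 × 9.04 = 3.0374 mol/s
Reaction term: ξ·ΔH°_rxn = 3.0374 × 15.2 = 46.169 kJ/s
Sensible, feed 114→25 °C: -139.99 kJ/s
Outlet flows (mol/s): A 6.0026, B 3.0374
Sensible, products 25→162 °C: 204.68 kJ/s
Q = ΔH = 110.85 kJ/s = 110.85 kW
Heat supplied = 399.07 MJ/h

Q_in = 399 MJ/h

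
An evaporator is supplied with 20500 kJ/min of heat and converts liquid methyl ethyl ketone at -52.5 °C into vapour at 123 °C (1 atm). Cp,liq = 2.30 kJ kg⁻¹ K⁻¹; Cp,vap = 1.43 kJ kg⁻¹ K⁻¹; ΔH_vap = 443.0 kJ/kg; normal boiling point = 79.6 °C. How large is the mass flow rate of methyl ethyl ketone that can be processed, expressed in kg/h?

Δh = 2.30×(79.6−-52.5) + 443.0 + 1.43×(123−79.6) = 808.89 kJ/kg
Q = 20500 kJ/min = 341.67 kJ/s = 1.23e+06 kJ/h
ṁ = Q/Δh = 1.23e+06 / 808.89 = 1520.6 kg/h

ṁ = 1520 kg/h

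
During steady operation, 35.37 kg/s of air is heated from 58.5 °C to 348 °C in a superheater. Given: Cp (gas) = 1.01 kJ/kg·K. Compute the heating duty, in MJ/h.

Q = 37200 MJ/h

Q = ṁ·Cp·ΔT = 35.37 × 1.01 × (348 − 58.5) = 10342 kJ/s
Heating duty = 37231 MJ/h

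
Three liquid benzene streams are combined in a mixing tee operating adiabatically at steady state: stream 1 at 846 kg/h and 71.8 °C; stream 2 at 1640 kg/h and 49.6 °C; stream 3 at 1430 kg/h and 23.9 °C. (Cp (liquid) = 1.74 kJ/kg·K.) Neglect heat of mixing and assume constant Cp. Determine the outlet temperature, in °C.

Energy balance with Q = 0: Σ ṁᵢCp,ᵢ(T_out − Tᵢ) = 0
T_out = Σ ṁᵢCp,ᵢTᵢ / Σ ṁᵢCp,ᵢ
      = 306700 / 6813.8 = 45.011 °C

T_out = 45.0 °C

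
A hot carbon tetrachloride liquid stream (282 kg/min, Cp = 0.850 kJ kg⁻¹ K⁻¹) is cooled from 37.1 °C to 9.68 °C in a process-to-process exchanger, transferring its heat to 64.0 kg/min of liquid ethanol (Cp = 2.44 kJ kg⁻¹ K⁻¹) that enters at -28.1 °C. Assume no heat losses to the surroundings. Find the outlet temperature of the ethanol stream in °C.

T_c,out = 14.0 °C

Heat released by hot stream: Q = 282 × 0.850 × (37.1 − 9.68) = 6572.6 kJ/min
Energy balance on cold side (adiabatic exchanger): Q = ṁ_c·Cp_c·(T_c,out − T_c,in)
T_c,out = -28.1 + 6572.6/(64.0 × 2.44) = 13.989 °C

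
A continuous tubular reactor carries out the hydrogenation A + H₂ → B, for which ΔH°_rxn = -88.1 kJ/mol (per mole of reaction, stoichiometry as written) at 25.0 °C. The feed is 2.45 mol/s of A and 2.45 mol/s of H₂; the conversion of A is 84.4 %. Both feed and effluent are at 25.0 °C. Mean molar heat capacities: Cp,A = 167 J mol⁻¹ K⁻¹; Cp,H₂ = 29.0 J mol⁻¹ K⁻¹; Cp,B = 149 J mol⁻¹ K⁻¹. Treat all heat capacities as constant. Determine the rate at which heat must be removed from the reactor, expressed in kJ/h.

Q_out = 656000 kJ/h

Extent of reaction ξ = 0.844 × 2.45 = 2.0678 mol/s
Reaction term: ξ·ΔH°_rxn = 2.0678 × -88.1 = -182.17 kJ/s
Q = ΔH = -182.17 kJ/s = -182.17 kW
Heat removed = 655820 kJ/h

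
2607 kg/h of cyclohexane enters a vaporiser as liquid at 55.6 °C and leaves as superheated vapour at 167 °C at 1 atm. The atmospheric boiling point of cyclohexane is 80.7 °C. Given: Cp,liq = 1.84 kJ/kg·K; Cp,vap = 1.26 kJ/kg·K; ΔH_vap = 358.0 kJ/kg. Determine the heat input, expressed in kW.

Q = 371 kW

liquid 55.6→80.7 °C: 46.184 kJ/kg
vaporisation at 80.7 °C: 358 kJ/kg
vapour 80.7→167 °C: 108.74 kJ/kg
Δh = 46.184 + 358 + 108.74 = 512.92 kJ/kg
Q = ṁ·Δh = 2607 kg/h × 512.92 kJ/kg = 1.3372e+06 kJ/h
|Q| = 371.44 kW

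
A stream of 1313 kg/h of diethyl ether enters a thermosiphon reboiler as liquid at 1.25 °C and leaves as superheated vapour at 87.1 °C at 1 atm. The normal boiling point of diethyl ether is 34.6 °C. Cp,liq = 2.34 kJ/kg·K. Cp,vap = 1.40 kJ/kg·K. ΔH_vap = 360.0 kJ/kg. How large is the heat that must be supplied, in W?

liquid 1.25→34.6 °C: 78.039 kJ/kg
vaporisation at 34.6 °C: 360 kJ/kg
vapour 34.6→87.1 °C: 73.5 kJ/kg
Δh = 78.039 + 360 + 73.5 = 511.54 kJ/kg
Q = ṁ·Δh = 1313 kg/h × 511.54 kJ/kg = 671650 kJ/h
|Q| = 186.57 kW = 186570 W

Q = 187000 W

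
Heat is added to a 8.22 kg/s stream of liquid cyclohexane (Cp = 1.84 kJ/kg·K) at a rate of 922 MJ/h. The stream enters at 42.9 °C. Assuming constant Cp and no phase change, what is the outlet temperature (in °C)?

Q = 922 MJ/h = 256.11 kJ/s
ΔT = Q/(ṁ·Cp) = 256.11/(8.22×1.84) = 16.933 K
T_out = 42.9 + 16.933 = 59.833 °C

T_out = 59.8 °C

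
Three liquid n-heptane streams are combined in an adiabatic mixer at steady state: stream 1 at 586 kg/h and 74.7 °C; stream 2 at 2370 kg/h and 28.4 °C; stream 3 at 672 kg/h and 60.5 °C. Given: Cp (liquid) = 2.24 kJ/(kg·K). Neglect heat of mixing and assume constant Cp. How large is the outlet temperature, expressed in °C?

T_out = 41.8 °C

Energy balance with Q = 0: Σ ṁᵢCp,ᵢ(T_out − Tᵢ) = 0
Σ ṁᵢCp,ᵢTᵢ = 586×2.24×74.7 + 2370×2.24×28.4 + 672×2.24×60.5 = 339890
Σ ṁᵢCp,ᵢ = 586×2.24 + 2370×2.24 + 672×2.24 = 8126.7
T_out = 339890 / 8126.7 = 41.824 °C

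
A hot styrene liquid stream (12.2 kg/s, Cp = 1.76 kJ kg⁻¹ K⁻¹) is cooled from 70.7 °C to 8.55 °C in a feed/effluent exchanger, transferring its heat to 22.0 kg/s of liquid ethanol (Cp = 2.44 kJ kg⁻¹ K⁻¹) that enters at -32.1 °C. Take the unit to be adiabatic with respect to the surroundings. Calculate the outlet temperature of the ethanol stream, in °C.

Heat released by hot stream: Q = 12.2 × 1.76 × (70.7 − 8.55) = 1334.5 kJ/s
Energy balance on cold side (adiabatic exchanger): Q = ṁ_c·Cp_c·(T_c,out − T_c,in)
T_c,out = -32.1 + 1334.5/(22.0 × 2.44) = -7.24 °C

T_c,out = -7.24 °C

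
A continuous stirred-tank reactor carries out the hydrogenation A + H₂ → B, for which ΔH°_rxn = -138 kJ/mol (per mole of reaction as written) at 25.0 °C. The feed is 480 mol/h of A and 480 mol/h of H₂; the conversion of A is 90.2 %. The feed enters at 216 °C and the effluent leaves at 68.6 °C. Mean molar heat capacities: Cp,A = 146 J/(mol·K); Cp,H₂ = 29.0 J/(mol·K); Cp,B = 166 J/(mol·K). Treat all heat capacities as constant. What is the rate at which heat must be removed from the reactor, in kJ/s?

Q_out = 20.1 kJ/s

Extent of reaction ξ = 0.902 × 480 = 432.96 mol/h
Reaction term: ξ·ΔH°_rxn = 432.96 × -138 = -59748 kJ/h
Sensible, feed 216→25 °C: -16044 kJ/h
Outlet flows (mol/h): A 47.04, H₂ 47.04, B 432.96
Sensible, products 25→68.6 °C: 3492.5 kJ/h
Q = ΔH = -72300 kJ/h = -20.083 kW
Heat removed = 20.083 kJ/s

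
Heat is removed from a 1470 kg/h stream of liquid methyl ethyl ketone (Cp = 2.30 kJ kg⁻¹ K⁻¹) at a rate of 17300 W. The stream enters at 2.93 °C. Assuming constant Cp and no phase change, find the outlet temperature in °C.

T_out = -15.5 °C

Q = 17300 W = 62280 kJ/h
ΔT = Q/(ṁ·Cp) = 62280/(1470×2.30) = 18.421 K
T_out = 2.93 − 18.421 = -15.491 °C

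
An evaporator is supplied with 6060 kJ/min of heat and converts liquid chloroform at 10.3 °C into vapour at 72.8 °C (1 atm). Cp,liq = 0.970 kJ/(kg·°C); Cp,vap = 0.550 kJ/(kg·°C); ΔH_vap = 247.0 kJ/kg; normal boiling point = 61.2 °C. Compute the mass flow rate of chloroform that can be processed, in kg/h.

ṁ = 1200 kg/h

Δh = 0.970×(61.2−10.3) + 247.0 + 0.550×(72.8−61.2) = 302.75 kJ/kg
Q = 6060 kJ/min = 101 kJ/s = 363600 kJ/h
ṁ = Q/Δh = 363600 / 302.75 = 1201 kg/h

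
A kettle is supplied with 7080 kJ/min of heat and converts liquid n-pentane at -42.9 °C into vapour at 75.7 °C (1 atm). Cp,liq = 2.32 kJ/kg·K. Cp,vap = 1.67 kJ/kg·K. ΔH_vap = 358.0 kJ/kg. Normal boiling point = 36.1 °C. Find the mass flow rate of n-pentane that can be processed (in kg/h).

ṁ = 699 kg/h

Δh = 2.32×(36.1−-42.9) + 358.0 + 1.67×(75.7−36.1) = 607.41 kJ/kg
Q = 7080 kJ/min = 118 kJ/s = 424800 kJ/h
ṁ = Q/Δh = 424800 / 607.41 = 699.36 kg/h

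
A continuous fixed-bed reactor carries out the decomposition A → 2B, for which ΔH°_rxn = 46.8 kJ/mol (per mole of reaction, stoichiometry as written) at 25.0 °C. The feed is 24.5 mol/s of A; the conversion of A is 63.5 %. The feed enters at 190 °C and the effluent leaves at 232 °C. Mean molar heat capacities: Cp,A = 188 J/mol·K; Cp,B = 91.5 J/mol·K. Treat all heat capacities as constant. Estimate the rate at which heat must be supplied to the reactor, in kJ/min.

Extent of reaction ξ = 0.635 × 24.5 = 15.558 mol/s
Reaction term: ξ·ΔH°_rxn = 15.558 × 46.8 = 728.09 kJ/s
Sensible, feed 190→25 °C: -759.99 kJ/s
Outlet flows (mol/s): A 8.9425, B 31.115
Sensible, products 25→232 °C: 937.34 kJ/s
Q = ΔH = 905.44 kJ/s = 905.44 kW
Heat supplied = 54326 kJ/min

Q_in = 54300 kJ/min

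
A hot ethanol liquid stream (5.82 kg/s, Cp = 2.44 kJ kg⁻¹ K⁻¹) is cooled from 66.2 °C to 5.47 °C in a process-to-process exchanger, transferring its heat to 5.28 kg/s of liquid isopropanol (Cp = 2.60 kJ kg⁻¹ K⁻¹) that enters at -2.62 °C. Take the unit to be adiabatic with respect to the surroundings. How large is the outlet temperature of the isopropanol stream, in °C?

Heat released by hot stream: Q = 5.82 × 2.44 × (66.2 − 5.47) = 862.41 kJ/s
Energy balance on cold side (adiabatic exchanger): Q = ṁ_c·Cp_c·(T_c,out − T_c,in)
T_c,out = -2.62 + 862.41/(5.28 × 2.60) = 60.202 °C

T_c,out = 60.2 °C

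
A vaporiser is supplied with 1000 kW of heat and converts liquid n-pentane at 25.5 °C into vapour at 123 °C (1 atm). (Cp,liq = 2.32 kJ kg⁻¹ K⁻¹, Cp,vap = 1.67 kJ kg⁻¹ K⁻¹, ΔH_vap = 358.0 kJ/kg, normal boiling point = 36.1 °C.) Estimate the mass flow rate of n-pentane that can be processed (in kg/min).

ṁ = 114 kg/min

Δh = 2.32×(36.1−25.5) + 358.0 + 1.67×(123−36.1) = 527.71 kJ/kg
Q = 1000 kW = 1000 kJ/s = 60000 kJ/min
ṁ = Q/Δh = 60000 / 527.71 = 113.7 kg/min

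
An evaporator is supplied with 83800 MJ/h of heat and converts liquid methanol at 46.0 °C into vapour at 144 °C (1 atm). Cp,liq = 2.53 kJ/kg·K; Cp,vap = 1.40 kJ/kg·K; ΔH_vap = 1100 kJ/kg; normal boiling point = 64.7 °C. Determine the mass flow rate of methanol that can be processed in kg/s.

Δh = 2.53×(64.7−46.0) + 1100 + 1.40×(144−64.7) = 1258.3 kJ/kg
Q = 83800 MJ/h = 23278 kJ/s = 23278 kJ/s
ṁ = Q/Δh = 23278 / 1258.3 = 18.499 kg/s

ṁ = 18.5 kg/s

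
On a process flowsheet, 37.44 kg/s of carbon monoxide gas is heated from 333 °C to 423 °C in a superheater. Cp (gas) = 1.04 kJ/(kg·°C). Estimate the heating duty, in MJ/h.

Q = ṁ·Cp·ΔT = 37.44 × 1.04 × (423 − 333) = 3504.4 kJ/s
Heating duty = 12616 MJ/h

Q = 12600 MJ/h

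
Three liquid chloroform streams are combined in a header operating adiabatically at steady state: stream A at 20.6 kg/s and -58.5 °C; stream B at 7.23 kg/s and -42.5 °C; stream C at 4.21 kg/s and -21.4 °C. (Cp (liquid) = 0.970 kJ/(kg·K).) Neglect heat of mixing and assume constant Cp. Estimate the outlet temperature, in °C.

Adiabatic, steady state ⇒ Σ ṁᵢCp,ᵢ(T_out − Tᵢ) = 0
T_out = Σ ṁᵢCp,ᵢTᵢ / Σ ṁᵢCp,ᵢ
      = -1554.4 / 31.079 = -50.015 °C

T_out = -50.0 °C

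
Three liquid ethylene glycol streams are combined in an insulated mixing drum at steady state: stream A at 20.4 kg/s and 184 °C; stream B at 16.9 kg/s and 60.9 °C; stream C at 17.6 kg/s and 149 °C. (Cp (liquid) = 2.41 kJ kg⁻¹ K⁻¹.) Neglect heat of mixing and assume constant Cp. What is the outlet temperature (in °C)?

T_out = 135 °C

No heat crosses the boundary, so H_out = H_in.
T_out = Σ ṁᵢCp,ᵢTᵢ / Σ ṁᵢCp,ᵢ
      = 17847 / 132.31 = 134.89 °C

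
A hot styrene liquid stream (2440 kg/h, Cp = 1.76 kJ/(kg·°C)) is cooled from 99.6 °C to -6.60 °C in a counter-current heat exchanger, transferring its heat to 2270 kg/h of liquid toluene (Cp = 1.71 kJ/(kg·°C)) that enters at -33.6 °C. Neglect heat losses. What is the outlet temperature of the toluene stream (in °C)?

T_c,out = 83.9 °C

Heat released by hot stream: Q = 2440 × 1.76 × (99.6 − -6.60) = 456070 kJ/h
Energy balance on cold side (adiabatic exchanger): Q = ṁ_c·Cp_c·(T_c,out − T_c,in)
T_c,out = -33.6 + 456070/(2270 × 1.71) = 83.891 °C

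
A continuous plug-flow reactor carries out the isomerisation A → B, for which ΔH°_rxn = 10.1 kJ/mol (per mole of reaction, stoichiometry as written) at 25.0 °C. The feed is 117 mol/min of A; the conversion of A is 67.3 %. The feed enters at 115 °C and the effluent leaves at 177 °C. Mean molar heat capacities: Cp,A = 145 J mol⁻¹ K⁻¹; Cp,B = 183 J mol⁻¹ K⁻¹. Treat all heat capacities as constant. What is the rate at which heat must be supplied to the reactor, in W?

Q_in = 38400 W

Extent of reaction ξ = 0.673 × 117 = 78.741 mol/min
Reaction term: ξ·ΔH°_rxn = 78.741 × 10.1 = 795.28 kJ/min
Sensible, feed 115→25 °C: -1526.8 kJ/min
Outlet flows (mol/min): A 38.259, B 78.741
Sensible, products 25→177 °C: 3033.5 kJ/min
Q = ΔH = 2301.9 kJ/min = 38.365 kW
Heat supplied = 38365 W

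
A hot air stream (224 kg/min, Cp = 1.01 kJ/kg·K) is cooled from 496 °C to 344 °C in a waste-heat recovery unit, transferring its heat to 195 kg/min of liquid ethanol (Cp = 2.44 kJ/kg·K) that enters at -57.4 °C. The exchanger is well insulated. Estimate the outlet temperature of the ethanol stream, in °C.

Heat released by hot stream: Q = 224 × 1.01 × (496 − 344) = 34388 kJ/min
Energy balance on cold side (adiabatic exchanger): Q = ṁ_c·Cp_c·(T_c,out − T_c,in)
T_c,out = -57.4 + 34388/(195 × 2.44) = 14.875 °C

T_c,out = 14.9 °C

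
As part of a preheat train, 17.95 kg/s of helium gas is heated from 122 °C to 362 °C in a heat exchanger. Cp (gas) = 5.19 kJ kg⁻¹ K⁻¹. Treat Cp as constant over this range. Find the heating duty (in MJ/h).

Q = 80500 MJ/h

Q = ṁ·Cp·ΔT = 17.95 × 5.19 × (362 − 122) = 22359 kJ/s
Heating duty = 80491 MJ/h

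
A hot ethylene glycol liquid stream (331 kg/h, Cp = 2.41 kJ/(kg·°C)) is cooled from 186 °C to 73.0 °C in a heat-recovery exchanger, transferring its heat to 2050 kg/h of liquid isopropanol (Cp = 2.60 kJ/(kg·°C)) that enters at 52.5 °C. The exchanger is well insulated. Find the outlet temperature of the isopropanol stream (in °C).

T_c,out = 69.4 °C

Heat released by hot stream: Q = 331 × 2.41 × (186 − 73.0) = 90141 kJ/h
Energy balance on cold side (adiabatic exchanger): Q = ṁ_c·Cp_c·(T_c,out − T_c,in)
T_c,out = 52.5 + 90141/(2050 × 2.60) = 69.412 °C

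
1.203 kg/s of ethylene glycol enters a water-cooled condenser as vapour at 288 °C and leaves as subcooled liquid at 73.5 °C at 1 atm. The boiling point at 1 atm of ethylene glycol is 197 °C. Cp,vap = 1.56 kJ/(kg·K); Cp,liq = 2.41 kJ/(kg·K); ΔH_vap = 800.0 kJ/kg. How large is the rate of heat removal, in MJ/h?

vapour 288→197 °C: -141.96 kJ/kg
condensation at 197 °C: -800 kJ/kg
liquid 197→73.5 °C: -297.63 kJ/kg
Δh = -141.96 + -800 + -297.63 = -1239.6 kJ/kg
Q = ṁ·Δh = 1.203 kg/s × -1239.6 kJ/kg = -1491.2 kJ/s
|Q| = 1491.2 kW = 5368.4 MJ/h

Q_c = 5370 MJ/h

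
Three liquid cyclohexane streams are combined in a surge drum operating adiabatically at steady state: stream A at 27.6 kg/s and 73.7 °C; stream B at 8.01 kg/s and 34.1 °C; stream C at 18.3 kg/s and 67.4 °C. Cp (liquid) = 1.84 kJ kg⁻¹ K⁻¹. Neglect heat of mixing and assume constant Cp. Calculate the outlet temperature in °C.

Energy balance with Q = 0: Σ ṁᵢCp,ᵢ(T_out − Tᵢ) = 0
T_out = Σ ṁᵢCp,ᵢTᵢ / Σ ṁᵢCp,ᵢ
      = 6514.9 / 99.194 = 65.678 °C

T_out = 65.7 °C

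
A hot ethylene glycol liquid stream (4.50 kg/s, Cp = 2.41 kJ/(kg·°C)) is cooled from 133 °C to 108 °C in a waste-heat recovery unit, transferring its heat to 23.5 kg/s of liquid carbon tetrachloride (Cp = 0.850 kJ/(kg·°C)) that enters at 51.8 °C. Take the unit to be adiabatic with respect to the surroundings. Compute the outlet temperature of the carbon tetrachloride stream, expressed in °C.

Heat released by hot stream: Q = 4.50 × 2.41 × (133 − 108) = 271.12 kJ/s
Energy balance on cold side (adiabatic exchanger): Q = ṁ_c·Cp_c·(T_c,out − T_c,in)
T_c,out = 51.8 + 271.12/(23.5 × 0.850) = 65.373 °C

T_c,out = 65.4 °C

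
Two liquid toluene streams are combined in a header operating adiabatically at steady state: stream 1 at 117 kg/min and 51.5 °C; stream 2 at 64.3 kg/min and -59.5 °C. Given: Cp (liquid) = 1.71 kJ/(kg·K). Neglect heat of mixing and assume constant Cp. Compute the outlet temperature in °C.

T_out = 12.1 °C

Energy balance with Q = 0: Σ ṁᵢCp,ᵢ(T_out − Tᵢ) = 0
Σ ṁᵢCp,ᵢTᵢ = 117×1.71×51.5 + 64.3×1.71×-59.5 = 3761.4
Σ ṁᵢCp,ᵢ = 117×1.71 + 64.3×1.71 = 310.02
T_out = 3761.4 / 310.02 = 12.133 °C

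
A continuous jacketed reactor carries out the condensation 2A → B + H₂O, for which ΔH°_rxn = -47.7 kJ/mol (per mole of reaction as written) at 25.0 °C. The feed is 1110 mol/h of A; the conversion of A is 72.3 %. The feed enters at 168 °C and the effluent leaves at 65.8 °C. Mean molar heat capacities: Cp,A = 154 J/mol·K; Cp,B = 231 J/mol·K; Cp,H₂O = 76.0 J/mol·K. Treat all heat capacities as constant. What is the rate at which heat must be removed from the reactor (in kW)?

Q_out = 10.2 kW

Extent of reaction ξ = 0.723 × 1110 / 2 = 401.26 mol/h
Reaction term: ξ·ΔH°_rxn = 401.26 × -47.7 = -19140 kJ/h
Sensible, feed 168→25 °C: -24444 kJ/h
Outlet flows (mol/h): A 307.47, B 401.26, H₂O 401.26
Sensible, products 25→65.8 °C: 6958 kJ/h
Q = ΔH = -36627 kJ/h = -10.174 kW
Heat removed = 10.174 kW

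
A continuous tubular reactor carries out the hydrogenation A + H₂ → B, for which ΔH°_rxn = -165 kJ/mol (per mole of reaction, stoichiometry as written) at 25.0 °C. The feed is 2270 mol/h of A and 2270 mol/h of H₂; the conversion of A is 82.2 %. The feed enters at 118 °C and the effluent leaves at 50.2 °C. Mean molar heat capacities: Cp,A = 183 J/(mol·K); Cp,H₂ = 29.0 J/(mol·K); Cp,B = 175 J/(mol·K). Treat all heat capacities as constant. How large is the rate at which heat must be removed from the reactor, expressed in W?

Extent of reaction ξ = 0.822 × 2270 = 1865.9 mol/h
Reaction term: ξ·ΔH°_rxn = 1865.9 × -165 = -307880 kJ/h
Sensible, feed 118→25 °C: -44755 kJ/h
Outlet flows (mol/h): A 404.06, H₂ 404.06, B 1865.9
Sensible, products 25→50.2 °C: 10387 kJ/h
Q = ΔH = -342250 kJ/h = -95.069 kW
Heat removed = 95069 W

Q_out = 95100 W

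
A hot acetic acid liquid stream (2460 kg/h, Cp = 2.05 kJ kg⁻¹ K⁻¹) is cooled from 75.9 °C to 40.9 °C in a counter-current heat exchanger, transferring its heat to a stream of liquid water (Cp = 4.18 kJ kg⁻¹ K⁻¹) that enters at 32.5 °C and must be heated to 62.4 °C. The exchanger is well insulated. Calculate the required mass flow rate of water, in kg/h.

ṁ_c = 1410 kg/h

Heat released by hot stream: Q = 2460 × 2.05 × (75.9 − 40.9) = 176510 kJ/h
Energy balance on cold side (adiabatic exchanger): Q = ṁ_c·Cp_c·(T_c,out − T_c,in)
ṁ_c = 176510 / [4.18 × (62.4 − 32.5)] = 1412.2 kg/h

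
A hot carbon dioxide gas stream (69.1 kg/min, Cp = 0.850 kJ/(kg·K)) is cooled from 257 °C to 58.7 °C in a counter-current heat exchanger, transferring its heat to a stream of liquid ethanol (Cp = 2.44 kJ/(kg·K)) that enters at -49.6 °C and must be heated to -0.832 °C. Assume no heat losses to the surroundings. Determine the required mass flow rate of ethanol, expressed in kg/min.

Heat released by hot stream: Q = 69.1 × 0.850 × (257 − 58.7) = 11647 kJ/min
Energy balance on cold side (adiabatic exchanger): Q = ṁ_c·Cp_c·(T_c,out − T_c,in)
ṁ_c = 11647 / [2.44 × (-0.832 − -49.6)] = 97.88 kg/min

ṁ_c = 97.9 kg/min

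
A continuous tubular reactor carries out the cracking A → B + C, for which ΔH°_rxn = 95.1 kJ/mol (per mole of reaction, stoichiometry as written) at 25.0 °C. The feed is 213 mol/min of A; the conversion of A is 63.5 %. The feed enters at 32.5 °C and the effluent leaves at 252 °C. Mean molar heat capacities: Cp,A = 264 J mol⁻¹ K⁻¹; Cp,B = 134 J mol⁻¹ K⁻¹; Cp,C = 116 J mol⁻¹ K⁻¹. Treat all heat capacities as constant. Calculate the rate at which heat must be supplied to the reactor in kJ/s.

Extent of reaction ξ = 0.635 × 213 = 135.25 mol/min
Reaction term: ξ·ΔH°_rxn = 135.25 × 95.1 = 12863 kJ/min
Sensible, feed 32.5→25 °C: -421.74 kJ/min
Outlet flows (mol/min): A 77.745, B 135.25, C 135.25
Sensible, products 25→252 °C: 12335 kJ/min
Q = ΔH = 24776 kJ/min = 412.93 kW
Heat supplied = 412.93 kJ/s

Q_in = 413 kJ/s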